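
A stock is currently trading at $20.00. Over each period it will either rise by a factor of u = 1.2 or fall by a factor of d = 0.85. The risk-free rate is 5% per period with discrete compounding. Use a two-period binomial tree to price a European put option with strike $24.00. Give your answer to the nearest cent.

Risk-neutral probability p = (1 + 0.05 − 0.85)/(1.2 − 0.85) = 0.2000/0.3500 = 0.5714
Terminal stock prices: S_uu = 28.8, S_ud = 20.4, S_dd = 14.45
Terminal payoffs (K − S): max(-4.8, 0) = 0, max(3.6, 0) = 3.6, max(9.55, 0) = 9.55
Node u (S = 24): V_u = 1/1.05·[0.5714·0.0000 + 0.4286·3.6000] = 1.4694
Node d (S = 17): V_d = 1/1.05·[0.5714·3.6000 + 0.4286·9.5500] = 5.8571
Node 0 (S = 20): V_0 = 1/1.05·[0.5714·1.4694 + 0.4286·5.8571] = 3.1903

$3.19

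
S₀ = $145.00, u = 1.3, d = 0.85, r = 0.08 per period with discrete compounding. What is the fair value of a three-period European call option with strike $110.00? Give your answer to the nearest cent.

Risk-neutral probability p = (1 + 0.08 − 0.85)/(1.3 − 0.85) = 0.2300/0.4500 = 0.5111
Terminal stock prices: S_uuu = 318.6, S_uud = 208.3, S_udd = 136.2, S_ddd = 89.05
Terminal payoffs (S − K): max(208.6, 0) = 208.6, max(98.29, 0) = 98.29, max(26.19, 0) = 26.19, max(-20.95, 0) = 0
Node uu (S = 245.1): V_uu = 1/1.08·[0.5111·208.5650 + 0.4889·98.2925] = 143.1981
Node ud (S = 160.2): V_ud = 1/1.08·[0.5111·98.2925 + 0.4889·26.1912] = 58.3731
Node dd (S = 104.8): V_dd = 1/1.08·[0.5111·26.1912 + 0.4889·0.0000] = 12.3950
Node u (S = 188.5): V_u = 1/1.08·[0.5111·143.1981 + 0.4889·58.3731] = 94.1927
Node d (S = 123.2): V_d = 1/1.08·[0.5111·58.3731 + 0.4889·12.3950] = 33.2361
Node 0 (S = 145): V_0 = 1/1.08·[0.5111·94.1927 + 0.4889·33.2361] = 59.6219

$59.62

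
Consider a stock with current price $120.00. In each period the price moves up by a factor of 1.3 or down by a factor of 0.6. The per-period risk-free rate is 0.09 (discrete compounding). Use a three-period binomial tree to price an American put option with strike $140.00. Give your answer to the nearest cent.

$29.00

Risk-neutral probability p = (1 + 0.09 − 0.6)/(1.3 − 0.6) = 0.4900/0.7000 = 0.7000
Terminal stock prices: S_uuu = 263.6, S_uud = 121.7, S_udd = 56.16, S_ddd = 25.92
Terminal payoffs (K − S): max(-123.6, 0) = 0, max(18.32, 0) = 18.32, max(83.84, 0) = 83.84, max(114.1, 0) = 114.1
Node uu (S = 202.8): continuation = 1/1.09·[0.7000·0.0000 + 0.3000·18.3200] = 5.0422; exercise value = 0.0000 ≤ continuation, so V_uu = 5.0422
Node ud (S = 93.6): continuation = 1/1.09·[0.7000·18.3200 + 0.3000·83.8400] = 34.8404; exercise value = 46.4000 > continuation, so V_ud = 46.4000 (exercise)
Node dd (S = 43.2): continuation = 1/1.09·[0.7000·83.8400 + 0.3000·114.0800] = 85.2404; exercise value = 96.8000 > continuation, so V_dd = 96.8000 (exercise)
Node u (S = 156): continuation = 1/1.09·[0.7000·5.0422 + 0.3000·46.4000] = 16.0088; exercise value = 0.0000 ≤ continuation, so V_u = 16.0088
Node d (S = 72): continuation = 1/1.09·[0.7000·46.4000 + 0.3000·96.8000] = 56.4404; exercise value = 68.0000 > continuation, so V_d = 68.0000 (exercise)
Node 0 (S = 120): continuation = 1/1.09·[0.7000·16.0088 + 0.3000·68.0000] = 28.9964; exercise value = 20.0000 ≤ continuation, so V_0 = 28.9964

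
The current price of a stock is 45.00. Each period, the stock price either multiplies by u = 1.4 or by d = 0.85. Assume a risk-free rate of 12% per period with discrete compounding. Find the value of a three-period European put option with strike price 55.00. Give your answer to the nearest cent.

Risk-neutral probability p = (1 + 0.12 − 0.85)/(1.4 − 0.85) = 0.2700/0.5500 = 0.4909
Terminal stock prices: S_uuu = 123.5, S_uud = 74.97, S_udd = 45.52, S_ddd = 27.64
Terminal payoffs (K − S): max(-68.48, 0) = 0, max(-19.97, 0) = 0, max(9.483, 0) = 9.483, max(27.36, 0) = 27.36
Node uu (S = 88.2): V_uu = 1/1.12·[0.4909·0.0000 + 0.5091·0.0000] = 0.0000
Node ud (S = 53.55): V_ud = 1/1.12·[0.4909·0.0000 + 0.5091·9.4825] = 4.3102
Node dd (S = 32.51): V_dd = 1/1.12·[0.4909·9.4825 + 0.5091·27.3644] = 16.5946
Node u (S = 63): V_u = 1/1.12·[0.4909·0.0000 + 0.5091·4.3102] = 1.9592
Node d (S = 38.25): V_d = 1/1.12·[0.4909·4.3102 + 0.5091·16.5946] = 9.4322
Node 0 (S = 45): V_0 = 1/1.12·[0.4909·1.9592 + 0.5091·9.4322] = 5.1461

5.15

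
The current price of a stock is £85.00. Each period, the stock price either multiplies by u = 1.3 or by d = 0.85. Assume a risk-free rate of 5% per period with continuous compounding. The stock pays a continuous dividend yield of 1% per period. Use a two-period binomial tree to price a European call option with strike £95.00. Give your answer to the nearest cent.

£7.91

Per-period risk-free factor R = e^0.05 = 1.0513; dividend-adjusted growth = e^(0.05−0.01) = 1.0408.
Risk-neutral probability p = (1.0408 − 0.85)/(1.3 − 0.85) = 0.1908/0.4500 = 0.4240
Terminal stock prices: S_uu = 143.7, S_ud = 93.92, S_dd = 61.41
Terminal payoffs (S − K): max(48.65, 0) = 48.65, max(-1.075, 0) = 0, max(-33.59, 0) = 0
Node u (S = 110.5): V_u = e^(−0.05)·[0.4240·48.6500 + 0.5760·0.0000] = 19.6227
Node d (S = 72.25): V_d = e^(−0.05)·[0.4240·0.0000 + 0.5760·0.0000] = 0.0000
Node 0 (S = 85): V_0 = e^(−0.05)·[0.4240·19.6227 + 0.5760·0.0000] = 7.9147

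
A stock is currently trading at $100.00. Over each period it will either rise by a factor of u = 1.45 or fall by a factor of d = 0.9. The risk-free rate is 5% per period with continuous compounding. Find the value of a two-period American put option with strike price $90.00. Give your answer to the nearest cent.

Risk-neutral probability p = (e^0.05 − 0.9)/(1.45 − 0.9) = 0.1513/0.5500 = 0.2750
Terminal stock prices: S_uu = 210.2, S_ud = 130.5, S_dd = 81
Terminal payoffs (K − S): max(-120.2, 0) = 0, max(-40.5, 0) = 0, max(9, 0) = 9
Node u (S = 145): continuation = e^(−0.05)·[0.2750·0.0000 + 0.7250·0.0000] = 0.0000; exercise value = 0.0000 ≤ continuation, so V_u = 0.0000
Node d (S = 90): continuation = e^(−0.05)·[0.2750·0.0000 + 0.7250·9.0000] = 6.2064; exercise value = 0.0000 ≤ continuation, so V_d = 6.2064
Node 0 (S = 100): continuation = e^(−0.05)·[0.2750·0.0000 + 0.7250·6.2064] = 4.2800; exercise value = 0.0000 ≤ continuation, so V_0 = 4.2800

$4.28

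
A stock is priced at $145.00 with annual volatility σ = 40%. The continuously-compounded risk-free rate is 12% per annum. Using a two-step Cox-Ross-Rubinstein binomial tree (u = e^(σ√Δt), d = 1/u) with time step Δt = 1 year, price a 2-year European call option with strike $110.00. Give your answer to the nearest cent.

$65.41

CRR parameters: u = e^(σ√Δt) = e^(0.4·√1) = 1.4918, d = 1/u = 0.6703
Per-period rate: rΔt = 0.12·1 = 0.12, so R = e^0.12 = 1.1275
Risk-neutral probability p = (e^0.12 − 0.6703)/(1.4918 − 0.6703) = 0.4572/0.8215 = 0.5565
Terminal stock prices: S_uu = 322.7, S_ud = 145, S_dd = 65.15
Terminal payoffs (S − K): max(212.7, 0) = 212.7, max(35, 0) = 35, max(-44.85, 0) = 0
Node u (S = 216.3): V_u = e^(−0.12)·[0.5565·212.7034 + 0.4435·35.0000] = 118.7533
Node d (S = 97.2): V_d = e^(−0.12)·[0.5565·35.0000 + 0.4435·0.0000] = 17.2754
Node 0 (S = 145): V_0 = e^(−0.12)·[0.5565·118.7533 + 0.4435·17.2754] = 65.4095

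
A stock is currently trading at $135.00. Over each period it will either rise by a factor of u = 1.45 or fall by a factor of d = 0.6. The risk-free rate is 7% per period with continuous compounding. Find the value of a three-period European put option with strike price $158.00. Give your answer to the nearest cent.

Risk-neutral probability p = (e^0.07 − 0.6)/(1.45 − 0.6) = 0.4725/0.8500 = 0.5559
Terminal stock prices: S_uuu = 411.6, S_uud = 170.3, S_udd = 70.47, S_ddd = 29.16
Terminal payoffs (K − S): max(-253.6, 0) = 0, max(-12.3, 0) = 0, max(87.53, 0) = 87.53, max(128.8, 0) = 128.8
Node uu (S = 283.8): V_uu = e^(−0.07)·[0.5559·0.0000 + 0.4441·0.0000] = 0.0000
Node ud (S = 117.4): V_ud = e^(−0.07)·[0.5559·0.0000 + 0.4441·87.5300] = 36.2447
Node dd (S = 48.6): V_dd = e^(−0.07)·[0.5559·87.5300 + 0.4441·128.8400] = 98.7182
Node u (S = 195.8): V_u = e^(−0.07)·[0.5559·0.0000 + 0.4441·36.2447] = 15.0083
Node d (S = 81): V_d = e^(−0.07)·[0.5559·36.2447 + 0.4441·98.7182] = 59.6636
Node 0 (S = 135): V_0 = e^(−0.07)·[0.5559·15.0083 + 0.4441·59.6636] = 32.4847

$32.48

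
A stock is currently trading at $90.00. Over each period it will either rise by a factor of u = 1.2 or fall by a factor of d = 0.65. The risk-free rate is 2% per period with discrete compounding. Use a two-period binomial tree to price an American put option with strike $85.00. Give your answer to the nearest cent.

Risk-neutral probability p = (1 + 0.02 − 0.65)/(1.2 − 0.65) = 0.3700/0.5500 = 0.6727
Terminal stock prices: S_uu = 129.6, S_ud = 70.2, S_dd = 38.03
Terminal payoffs (K − S): max(-44.6, 0) = 0, max(14.8, 0) = 14.8, max(46.97, 0) = 46.97
Node u (S = 108): continuation = 1/1.02·[0.6727·0.0000 + 0.3273·14.8000] = 4.7487; exercise value = 0.0000 ≤ continuation, so V_u = 4.7487
Node d (S = 58.5): continuation = 1/1.02·[0.6727·14.8000 + 0.3273·46.9750] = 24.8333; exercise value = 26.5000 > continuation, so V_d = 26.5000 (exercise)
Node 0 (S = 90): continuation = 1/1.02·[0.6727·4.7487 + 0.3273·26.5000] = 11.6346; exercise value = 0.0000 ≤ continuation, so V_0 = 11.6346

$11.63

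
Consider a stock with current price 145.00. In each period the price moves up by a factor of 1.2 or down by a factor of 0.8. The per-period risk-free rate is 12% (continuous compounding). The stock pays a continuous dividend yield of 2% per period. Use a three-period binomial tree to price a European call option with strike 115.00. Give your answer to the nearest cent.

57.03

Per-period risk-free factor R = e^0.12 = 1.1275; dividend-adjusted growth = e^(0.12−0.02) = 1.1052.
Risk-neutral probability p = (1.1052 − 0.8)/(1.2 − 0.8) = 0.3052/0.4000 = 0.7629
Terminal stock prices: S_uuu = 250.6, S_uud = 167, S_udd = 111.4, S_ddd = 74.24
Terminal payoffs (S − K): max(135.6, 0) = 135.6, max(52.04, 0) = 52.04, max(-3.64, 0) = 0, max(-40.76, 0) = 0
Node uu (S = 208.8): V_uu = e^(−0.12)·[0.7629·135.5600 + 0.2371·52.0400] = 102.6696
Node ud (S = 139.2): V_ud = e^(−0.12)·[0.7629·52.0400 + 0.2371·0.0000] = 35.2132
Node dd (S = 92.8): V_dd = e^(−0.12)·[0.7629·0.0000 + 0.2371·0.0000] = 0.0000
Node u (S = 174): V_u = e^(−0.12)·[0.7629·102.6696 + 0.2371·35.2132] = 76.8761
Node d (S = 116): V_d = e^(−0.12)·[0.7629·35.2132 + 0.2371·0.0000] = 23.8272
Node 0 (S = 145): V_0 = e^(−0.12)·[0.7629·76.8761 + 0.2371·23.8272] = 57.0287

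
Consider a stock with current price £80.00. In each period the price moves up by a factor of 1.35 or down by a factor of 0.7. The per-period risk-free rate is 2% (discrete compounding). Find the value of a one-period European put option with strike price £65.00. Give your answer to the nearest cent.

£4.48

Risk-neutral probability p = (1 + 0.02 − 0.7)/(1.35 − 0.7) = 0.3200/0.6500 = 0.4923
Terminal stock prices: S_u = 108, S_d = 56
Terminal payoffs (K − S): max(-43, 0) = 0, max(9, 0) = 9
Node 0 (S = 80): V_0 = 1/1.02·[0.4923·0.0000 + 0.5077·9.0000] = 4.4796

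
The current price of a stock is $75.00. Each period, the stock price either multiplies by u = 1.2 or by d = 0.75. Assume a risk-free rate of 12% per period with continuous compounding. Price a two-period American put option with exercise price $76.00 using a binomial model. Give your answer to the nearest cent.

Risk-neutral probability p = (e^0.12 − 0.75)/(1.2 − 0.75) = 0.3775/0.4500 = 0.8389
Terminal stock prices: S_uu = 108, S_ud = 67.5, S_dd = 42.19
Terminal payoffs (K − S): max(-32, 0) = 0, max(8.5, 0) = 8.5, max(33.81, 0) = 33.81
Node u (S = 90): continuation = e^(−0.12)·[0.8389·0.0000 + 0.1611·8.5000] = 1.2146; exercise value = 0.0000 ≤ continuation, so V_u = 1.2146
Node d (S = 56.25): continuation = e^(−0.12)·[0.8389·8.5000 + 0.1611·33.8125] = 11.1560; exercise value = 19.7500 > continuation, so V_d = 19.7500 (exercise)
Node 0 (S = 75): continuation = e^(−0.12)·[0.8389·1.2146 + 0.1611·19.7500] = 3.7260; exercise value = 1.0000 ≤ continuation, so V_0 = 3.7260

$3.73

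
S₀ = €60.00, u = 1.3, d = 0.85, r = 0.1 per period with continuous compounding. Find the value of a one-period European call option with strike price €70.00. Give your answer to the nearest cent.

€4.10

Risk-neutral probability p = (e^0.1 − 0.85)/(1.3 − 0.85) = 0.2552/0.4500 = 0.5670
Terminal stock prices: S_u = 78, S_d = 51
Terminal payoffs (S − K): max(8, 0) = 8, max(-19, 0) = 0
Node 0 (S = 60): V_0 = e^(−0.1)·[0.5670·8.0000 + 0.4330·0.0000] = 4.1047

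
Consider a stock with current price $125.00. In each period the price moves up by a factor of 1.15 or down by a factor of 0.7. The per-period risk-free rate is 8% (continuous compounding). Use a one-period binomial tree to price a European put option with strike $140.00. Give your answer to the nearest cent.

$7.18

Risk-neutral probability p = (e^0.08 − 0.7)/(1.15 − 0.7) = 0.3833/0.4500 = 0.8517
Terminal stock prices: S_u = 143.8, S_d = 87.5
Terminal payoffs (K − S): max(-3.75, 0) = 0, max(52.5, 0) = 52.5
Node 0 (S = 125): V_0 = e^(−0.08)·[0.8517·0.0000 + 0.1483·52.5000] = 7.1848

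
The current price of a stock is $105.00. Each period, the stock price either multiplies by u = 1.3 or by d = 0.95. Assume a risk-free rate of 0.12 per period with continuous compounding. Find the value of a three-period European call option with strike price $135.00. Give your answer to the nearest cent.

$17.62

Risk-neutral probability p = (e^0.12 − 0.95)/(1.3 − 0.95) = 0.1775/0.3500 = 0.5071
Terminal stock prices: S_uuu = 230.7, S_uud = 168.6, S_udd = 123.2, S_ddd = 90.02
Terminal payoffs (S − K): max(95.69, 0) = 95.69, max(33.58, 0) = 33.58, max(-11.81, 0) = 0, max(-44.98, 0) = 0
Node uu (S = 177.5): V_uu = e^(−0.12)·[0.5071·95.6850 + 0.4929·33.5775] = 57.7157
Node ud (S = 129.7): V_ud = e^(−0.12)·[0.5071·33.5775 + 0.4929·0.0000] = 15.1027
Node dd (S = 94.76): V_dd = e^(−0.12)·[0.5071·0.0000 + 0.4929·0.0000] = 0.0000
Node u (S = 136.5): V_u = e^(−0.12)·[0.5071·57.7157 + 0.4929·15.1027] = 32.5617
Node d (S = 99.75): V_d = e^(−0.12)·[0.5071·15.1027 + 0.4929·0.0000] = 6.7930
Node 0 (S = 105): V_0 = e^(−0.12)·[0.5071·32.5617 + 0.4929·6.7930] = 17.6153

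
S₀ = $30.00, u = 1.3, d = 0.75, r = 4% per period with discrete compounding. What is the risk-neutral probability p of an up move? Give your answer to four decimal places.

p = 0.5273

Risk-neutral probability p = (1 + 0.04 − 0.75)/(1.3 − 0.75) = 0.2900/0.5500 = 0.5273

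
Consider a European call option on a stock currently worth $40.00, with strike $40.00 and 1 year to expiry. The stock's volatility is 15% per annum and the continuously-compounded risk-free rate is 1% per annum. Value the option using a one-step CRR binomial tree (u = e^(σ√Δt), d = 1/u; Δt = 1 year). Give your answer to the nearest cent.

$3.18

CRR parameters: u = e^(σ√Δt) = e^(0.15·√1) = 1.1618, d = 1/u = 0.8607
Per-period rate: rΔt = 0.01·1 = 0.01, so R = e^0.01 = 1.0101
Risk-neutral probability p = (e^0.01 − 0.8607)/(1.1618 − 0.8607) = 0.1493/0.3011 = 0.4959
Terminal stock prices: S_u = 46.47, S_d = 34.43
Terminal payoffs (S − K): max(6.473, 0) = 6.473, max(-5.572, 0) = 0
Node 0 (S = 40): V_0 = e^(−0.01)·[0.4959·6.4734 + 0.5041·0.0000] = 3.1785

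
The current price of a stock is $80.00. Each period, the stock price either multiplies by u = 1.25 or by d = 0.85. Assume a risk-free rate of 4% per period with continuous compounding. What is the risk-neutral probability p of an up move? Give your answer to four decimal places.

p = 0.4770

Risk-neutral probability p = (e^0.04 − 0.85)/(1.25 − 0.85) = 0.1908/0.4000 = 0.4770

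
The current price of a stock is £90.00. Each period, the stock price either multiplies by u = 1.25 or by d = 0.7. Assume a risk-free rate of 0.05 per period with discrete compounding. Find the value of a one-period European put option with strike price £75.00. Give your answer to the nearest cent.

£4.16

Risk-neutral probability p = (1 + 0.05 − 0.7)/(1.25 − 0.7) = 0.3500/0.5500 = 0.6364
Terminal stock prices: S_u = 112.5, S_d = 63
Terminal payoffs (K − S): max(-37.5, 0) = 0, max(12, 0) = 12
Node 0 (S = 90): V_0 = 1/1.05·[0.6364·0.0000 + 0.3636·12.0000] = 4.1558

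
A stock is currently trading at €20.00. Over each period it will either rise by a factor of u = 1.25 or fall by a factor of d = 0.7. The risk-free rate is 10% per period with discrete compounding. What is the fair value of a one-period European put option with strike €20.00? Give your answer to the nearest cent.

Risk-neutral probability p = (1 + 0.1 − 0.7)/(1.25 − 0.7) = 0.4000/0.5500 = 0.7273
Terminal stock prices: S_u = 25, S_d = 14
Terminal payoffs (K − S): max(-5, 0) = 0, max(6, 0) = 6
Node 0 (S = 20): V_0 = 1/1.1·[0.7273·0.0000 + 0.2727·6.0000] = 1.4876

€1.49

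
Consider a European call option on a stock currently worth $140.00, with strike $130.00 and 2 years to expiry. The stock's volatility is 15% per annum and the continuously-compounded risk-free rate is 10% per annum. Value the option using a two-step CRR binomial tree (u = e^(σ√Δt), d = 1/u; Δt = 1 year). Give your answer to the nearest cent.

CRR parameters: u = e^(σ√Δt) = e^(0.15·√1) = 1.1618, d = 1/u = 0.8607
Per-period rate: rΔt = 0.1·1 = 0.1, so R = e^0.1 = 1.1052
Risk-neutral probability p = (e^0.1 − 0.8607)/(1.1618 − 0.8607) = 0.2445/0.3011 = 0.8118
Terminal stock prices: S_uu = 189, S_ud = 140, S_dd = 103.7
Terminal payoffs (S − K): max(58.98, 0) = 58.98, max(10, 0) = 10, max(-26.29, 0) = 0
Node u (S = 162.7): V_u = e^(−0.1)·[0.8118·58.9802 + 0.1882·10.0000] = 45.0279
Node d (S = 120.5): V_d = e^(−0.1)·[0.8118·10.0000 + 0.1882·0.0000] = 7.3457
Node 0 (S = 140): V_0 = e^(−0.1)·[0.8118·45.0279 + 0.1882·7.3457] = 34.3270

$34.33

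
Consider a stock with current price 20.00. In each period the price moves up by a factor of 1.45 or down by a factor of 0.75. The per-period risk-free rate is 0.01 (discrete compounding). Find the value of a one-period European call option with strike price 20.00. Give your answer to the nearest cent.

Risk-neutral probability p = (1 + 0.01 − 0.75)/(1.45 − 0.75) = 0.2600/0.7000 = 0.3714
Terminal stock prices: S_u = 29, S_d = 15
Terminal payoffs (S − K): max(9, 0) = 9, max(-5, 0) = 0
Node 0 (S = 20): V_0 = 1/1.01·[0.3714·9.0000 + 0.6286·0.0000] = 3.3098

3.31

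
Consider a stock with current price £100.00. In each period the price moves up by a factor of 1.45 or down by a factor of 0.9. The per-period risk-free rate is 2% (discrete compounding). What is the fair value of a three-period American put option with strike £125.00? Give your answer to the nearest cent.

Risk-neutral probability p = (1 + 0.02 − 0.9)/(1.45 − 0.9) = 0.1200/0.5500 = 0.2182
Terminal stock prices: S_uuu = 304.9, S_uud = 189.2, S_udd = 117.5, S_ddd = 72.9
Terminal payoffs (K − S): max(-179.9, 0) = 0, max(-64.22, 0) = 0, max(7.55, 0) = 7.55, max(52.1, 0) = 52.1
Node uu (S = 210.2): continuation = 1/1.02·[0.2182·0.0000 + 0.7818·0.0000] = 0.0000; exercise value = 0.0000 ≤ continuation, so V_uu = 0.0000
Node ud (S = 130.5): continuation = 1/1.02·[0.2182·0.0000 + 0.7818·7.5500] = 5.7870; exercise value = 0.0000 ≤ continuation, so V_ud = 5.7870
Node dd (S = 81): continuation = 1/1.02·[0.2182·7.5500 + 0.7818·52.1000] = 41.5490; exercise value = 44.0000 > continuation, so V_dd = 44.0000 (exercise)
Node u (S = 145): continuation = 1/1.02·[0.2182·0.0000 + 0.7818·5.7870] = 4.4357; exercise value = 0.0000 ≤ continuation, so V_u = 4.4357
Node d (S = 90): continuation = 1/1.02·[0.2182·5.7870 + 0.7818·44.0000] = 34.9633; exercise value = 35.0000 > continuation, so V_d = 35.0000 (exercise)
Node 0 (S = 100): continuation = 1/1.02·[0.2182·4.4357 + 0.7818·35.0000] = 27.7759; exercise value = 25.0000 ≤ continuation, so V_0 = 27.7759

£27.78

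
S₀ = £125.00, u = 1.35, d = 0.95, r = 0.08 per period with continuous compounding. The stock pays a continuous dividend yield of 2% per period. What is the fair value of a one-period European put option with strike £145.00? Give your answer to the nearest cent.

£17.46

Per-period risk-free factor R = e^0.08 = 1.0833; dividend-adjusted growth = e^(0.08−0.02) = 1.0618.
Risk-neutral probability p = (1.0618 − 0.95)/(1.35 − 0.95) = 0.1118/0.4000 = 0.2796
Terminal stock prices: S_u = 168.8, S_d = 118.8
Terminal payoffs (K − S): max(-23.75, 0) = 0, max(26.25, 0) = 26.25
Node 0 (S = 125): V_0 = e^(−0.08)·[0.2796·0.0000 + 0.7204·26.2500] = 17.4568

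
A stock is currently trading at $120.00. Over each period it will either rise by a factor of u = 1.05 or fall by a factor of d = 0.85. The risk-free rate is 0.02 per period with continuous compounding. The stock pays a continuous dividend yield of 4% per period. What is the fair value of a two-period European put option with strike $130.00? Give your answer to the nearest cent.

Per-period risk-free factor R = e^0.02 = 1.0202; dividend-adjusted growth = e^(0.02−0.04) = 0.9802.
Risk-neutral probability p = (0.9802 − 0.85)/(1.05 − 0.85) = 0.1302/0.2000 = 0.6510
Terminal stock prices: S_uu = 132.3, S_ud = 107.1, S_dd = 86.7
Terminal payoffs (K − S): max(-2.3, 0) = 0, max(22.9, 0) = 22.9, max(43.3, 0) = 43.3
Node u (S = 126): V_u = e^(−0.02)·[0.6510·0.0000 + 0.3490·22.9000] = 7.8340
Node d (S = 102): V_d = e^(−0.02)·[0.6510·22.9000 + 0.3490·43.3000] = 29.4253
Node 0 (S = 120): V_0 = e^(−0.02)·[0.6510·7.8340 + 0.3490·29.4253] = 15.0652

$15.07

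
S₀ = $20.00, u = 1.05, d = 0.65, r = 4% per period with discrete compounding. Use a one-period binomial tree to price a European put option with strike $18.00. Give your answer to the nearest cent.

$0.12

Risk-neutral probability p = (1 + 0.04 − 0.65)/(1.05 − 0.65) = 0.3900/0.4000 = 0.9750
Terminal stock prices: S_u = 21, S_d = 13
Terminal payoffs (K − S): max(-3, 0) = 0, max(5, 0) = 5
Node 0 (S = 20): V_0 = 1/1.04·[0.9750·0.0000 + 0.0250·5.0000] = 0.1202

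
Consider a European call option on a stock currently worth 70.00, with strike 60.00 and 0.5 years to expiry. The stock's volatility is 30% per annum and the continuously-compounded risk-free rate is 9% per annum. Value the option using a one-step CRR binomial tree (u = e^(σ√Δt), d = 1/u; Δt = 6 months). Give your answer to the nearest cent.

14.08

CRR parameters: u = e^(σ√Δt) = e^(0.3·√0.5) = 1.2363, d = 1/u = 0.8089
Per-period rate: rΔt = 0.09·0.5 = 0.045, so R = e^0.045 = 1.0460
Risk-neutral probability p = (e^0.045 − 0.8089)/(1.2363 − 0.8089) = 0.2372/0.4275 = 0.5548
Terminal stock prices: S_u = 86.54, S_d = 56.62
Terminal payoffs (S − K): max(26.54, 0) = 26.54, max(-3.38, 0) = 0
Node 0 (S = 70): V_0 = e^(−0.045)·[0.5548·26.5418 + 0.4452·0.0000] = 14.0785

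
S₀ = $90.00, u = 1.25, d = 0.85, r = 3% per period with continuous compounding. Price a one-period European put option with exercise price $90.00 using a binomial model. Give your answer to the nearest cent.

Risk-neutral probability p = (e^0.03 − 0.85)/(1.25 − 0.85) = 0.1805/0.4000 = 0.4511
Terminal stock prices: S_u = 112.5, S_d = 76.5
Terminal payoffs (K − S): max(-22.5, 0) = 0, max(13.5, 0) = 13.5
Node 0 (S = 90): V_0 = e^(−0.03)·[0.4511·0.0000 + 0.5489·13.5000] = 7.1907

$7.19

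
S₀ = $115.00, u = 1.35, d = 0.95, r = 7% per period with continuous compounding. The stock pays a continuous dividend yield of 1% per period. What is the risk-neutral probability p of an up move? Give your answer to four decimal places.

p = 0.2796

Per-period risk-free factor R = e^0.07 = 1.0725; dividend-adjusted growth = e^(0.07−0.01) = 1.0618.
Risk-neutral probability p = (1.0618 − 0.95)/(1.35 − 0.95) = 0.1118/0.4000 = 0.2796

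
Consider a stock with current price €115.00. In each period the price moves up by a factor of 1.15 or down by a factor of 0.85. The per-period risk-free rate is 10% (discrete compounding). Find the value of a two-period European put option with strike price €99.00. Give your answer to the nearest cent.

€0.37

Risk-neutral probability p = (1 + 0.1 − 0.85)/(1.15 − 0.85) = 0.2500/0.3000 = 0.8333
Terminal stock prices: S_uu = 152.1, S_ud = 112.4, S_dd = 83.09
Terminal payoffs (K − S): max(-53.09, 0) = 0, max(-13.41, 0) = 0, max(15.91, 0) = 15.91
Node u (S = 132.2): V_u = 1/1.1·[0.8333·0.0000 + 0.1667·0.0000] = 0.0000
Node d (S = 97.75): V_d = 1/1.1·[0.8333·0.0000 + 0.1667·15.9125] = 2.4110
Node 0 (S = 115): V_0 = 1/1.1·[0.8333·0.0000 + 0.1667·2.4110] = 0.3653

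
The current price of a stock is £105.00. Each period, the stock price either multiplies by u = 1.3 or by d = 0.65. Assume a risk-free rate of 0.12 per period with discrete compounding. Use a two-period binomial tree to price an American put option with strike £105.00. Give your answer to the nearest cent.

Risk-neutral probability p = (1 + 0.12 − 0.65)/(1.3 − 0.65) = 0.4700/0.6500 = 0.7231
Terminal stock prices: S_uu = 177.5, S_ud = 88.73, S_dd = 44.36
Terminal payoffs (K − S): max(-72.45, 0) = 0, max(16.27, 0) = 16.27, max(60.64, 0) = 60.64
Node u (S = 136.5): continuation = 1/1.12·[0.7231·0.0000 + 0.2769·16.2750] = 4.0240; exercise value = 0.0000 ≤ continuation, so V_u = 4.0240
Node d (S = 68.25): continuation = 1/1.12·[0.7231·16.2750 + 0.2769·60.6375] = 25.5000; exercise value = 36.7500 > continuation, so V_d = 36.7500 (exercise)
Node 0 (S = 105): continuation = 1/1.12·[0.7231·4.0240 + 0.2769·36.7500] = 11.6845; exercise value = 0.0000 ≤ continuation, so V_0 = 11.6845

£11.68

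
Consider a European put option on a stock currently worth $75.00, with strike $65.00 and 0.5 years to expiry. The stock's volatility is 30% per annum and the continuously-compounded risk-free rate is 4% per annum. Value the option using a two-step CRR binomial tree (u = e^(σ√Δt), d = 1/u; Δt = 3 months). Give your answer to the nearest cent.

$2.35

CRR parameters: u = e^(σ√Δt) = e^(0.3·√0.25) = 1.1618, d = 1/u = 0.8607
Per-period rate: rΔt = 0.04·0.25 = 0.01, so R = e^0.01 = 1.0101
Risk-neutral probability p = (e^0.01 − 0.8607)/(1.1618 − 0.8607) = 0.1493/0.3011 = 0.4959
Terminal stock prices: S_uu = 101.2, S_ud = 75, S_dd = 55.56
Terminal payoffs (K − S): max(-36.24, 0) = 0, max(-10, 0) = 0, max(9.439, 0) = 9.439
Node u (S = 87.14): V_u = e^(−0.01)·[0.4959·0.0000 + 0.5041·0.0000] = 0.0000
Node d (S = 64.55): V_d = e^(−0.01)·[0.4959·0.0000 + 0.5041·9.4386] = 4.7102
Node 0 (S = 75): V_0 = e^(−0.01)·[0.4959·0.0000 + 0.5041·4.7102] = 2.3506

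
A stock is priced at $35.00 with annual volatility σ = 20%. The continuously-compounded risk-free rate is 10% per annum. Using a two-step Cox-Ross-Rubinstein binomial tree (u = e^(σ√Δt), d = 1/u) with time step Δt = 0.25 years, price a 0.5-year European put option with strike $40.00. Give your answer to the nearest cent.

$3.99

CRR parameters: u = e^(σ√Δt) = e^(0.2·√0.25) = 1.1052, d = 1/u = 0.9048
Per-period rate: rΔt = 0.1·0.25 = 0.025, so R = e^0.025 = 1.0253
Risk-neutral probability p = (e^0.025 − 0.9048)/(1.1052 − 0.9048) = 0.1205/0.2003 = 0.6014
Terminal stock prices: S_uu = 42.75, S_ud = 35, S_dd = 28.66
Terminal payoffs (K − S): max(-2.749, 0) = 0, max(5, 0) = 5, max(11.34, 0) = 11.34
Node u (S = 38.68): V_u = e^(−0.025)·[0.6014·0.0000 + 0.3986·5.0000] = 1.9439
Node d (S = 31.67): V_d = e^(−0.025)·[0.6014·5.0000 + 0.3986·11.3444] = 7.3431
Node 0 (S = 35): V_0 = e^(−0.025)·[0.6014·1.9439 + 0.3986·7.3431] = 3.9949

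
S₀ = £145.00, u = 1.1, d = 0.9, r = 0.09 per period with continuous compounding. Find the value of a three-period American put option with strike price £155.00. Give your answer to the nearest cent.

Risk-neutral probability p = (e^0.09 − 0.9)/(1.1 − 0.9) = 0.1942/0.2000 = 0.9709
Terminal stock prices: S_uuu = 193, S_uud = 157.9, S_udd = 129.2, S_ddd = 105.7
Terminal payoffs (K − S): max(-38, 0) = 0, max(-2.905, 0) = 0, max(25.8, 0) = 25.8, max(49.29, 0) = 49.29
Node uu (S = 175.5): continuation = e^(−0.09)·[0.9709·0.0000 + 0.0291·0.0000] = 0.0000; exercise value = 0.0000 ≤ continuation, so V_uu = 0.0000
Node ud (S = 143.6): continuation = e^(−0.09)·[0.9709·0.0000 + 0.0291·25.8050] = 0.6870; exercise value = 11.4500 > continuation, so V_ud = 11.4500 (exercise)
Node dd (S = 117.5): continuation = e^(−0.09)·[0.9709·25.8050 + 0.0291·49.2950] = 24.2093; exercise value = 37.5500 > continuation, so V_dd = 37.5500 (exercise)
Node u (S = 159.5): continuation = e^(−0.09)·[0.9709·0.0000 + 0.0291·11.4500] = 0.3048; exercise value = 0.0000 ≤ continuation, so V_u = 0.3048
Node d (S = 130.5): continuation = e^(−0.09)·[0.9709·11.4500 + 0.0291·37.5500] = 11.1593; exercise value = 24.5000 > continuation, so V_d = 24.5000 (exercise)
Node 0 (S = 145): continuation = e^(−0.09)·[0.9709·0.3048 + 0.0291·24.5000] = 0.9227; exercise value = 10.0000 > continuation, so V_0 = 10.0000 (exercise)

£10.00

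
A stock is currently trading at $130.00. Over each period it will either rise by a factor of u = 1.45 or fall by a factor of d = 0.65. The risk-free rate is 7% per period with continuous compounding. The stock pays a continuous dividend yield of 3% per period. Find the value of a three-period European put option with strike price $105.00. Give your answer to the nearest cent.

$15.40

Per-period risk-free factor R = e^0.07 = 1.0725; dividend-adjusted growth = e^(0.07−0.03) = 1.0408.
Risk-neutral probability p = (1.0408 − 0.65)/(1.45 − 0.65) = 0.3908/0.8000 = 0.4885
Terminal stock prices: S_uuu = 396.3, S_uud = 177.7, S_udd = 79.64, S_ddd = 35.7
Terminal payoffs (K − S): max(-291.3, 0) = 0, max(-72.66, 0) = 0, max(25.36, 0) = 25.36, max(69.3, 0) = 69.3
Node uu (S = 273.3): V_uu = e^(−0.07)·[0.4885·0.0000 + 0.5115·0.0000] = 0.0000
Node ud (S = 122.5): V_ud = e^(−0.07)·[0.4885·0.0000 + 0.5115·25.3587] = 12.0938
Node dd (S = 54.93): V_dd = e^(−0.07)·[0.4885·25.3587 + 0.5115·69.2987] = 44.5996
Node u (S = 188.5): V_u = e^(−0.07)·[0.4885·0.0000 + 0.5115·12.0938] = 5.7676
Node d (S = 84.5): V_d = e^(−0.07)·[0.4885·12.0938 + 0.5115·44.5996] = 26.7784
Node 0 (S = 130): V_0 = e^(−0.07)·[0.4885·5.7676 + 0.5115·26.7784] = 15.3979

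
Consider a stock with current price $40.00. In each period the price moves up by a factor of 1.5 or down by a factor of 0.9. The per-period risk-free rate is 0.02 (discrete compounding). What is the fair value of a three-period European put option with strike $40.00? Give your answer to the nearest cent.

Risk-neutral probability p = (1 + 0.02 − 0.9)/(1.5 − 0.9) = 0.1200/0.6000 = 0.2000
Terminal stock prices: S_uuu = 135, S_uud = 81, S_udd = 48.6, S_ddd = 29.16
Terminal payoffs (K − S): max(-95, 0) = 0, max(-41, 0) = 0, max(-8.6, 0) = 0, max(10.84, 0) = 10.84
Node uu (S = 90): V_uu = 1/1.02·[0.2000·0.0000 + 0.8000·0.0000] = 0.0000
Node ud (S = 54): V_ud = 1/1.02·[0.2000·0.0000 + 0.8000·0.0000] = 0.0000
Node dd (S = 32.4): V_dd = 1/1.02·[0.2000·0.0000 + 0.8000·10.8400] = 8.5020
Node u (S = 60): V_u = 1/1.02·[0.2000·0.0000 + 0.8000·0.0000] = 0.0000
Node d (S = 36): V_d = 1/1.02·[0.2000·0.0000 + 0.8000·8.5020] = 6.6682
Node 0 (S = 40): V_0 = 1/1.02·[0.2000·0.0000 + 0.8000·6.6682] = 5.2300

$5.23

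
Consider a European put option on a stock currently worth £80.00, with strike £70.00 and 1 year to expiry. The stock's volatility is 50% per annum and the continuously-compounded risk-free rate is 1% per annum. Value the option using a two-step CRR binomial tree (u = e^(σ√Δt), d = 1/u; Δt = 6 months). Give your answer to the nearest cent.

CRR parameters: u = e^(σ√Δt) = e^(0.5·√0.5) = 1.4241, d = 1/u = 0.7022
Per-period rate: rΔt = 0.01·0.5 = 0.005, so R = e^0.005 = 1.0050
Risk-neutral probability p = (e^0.005 − 0.7022)/(1.4241 − 0.7022) = 0.3028/0.7219 = 0.4195
Terminal stock prices: S_uu = 162.2, S_ud = 80, S_dd = 39.45
Terminal payoffs (K − S): max(-92.25, 0) = 0, max(-10, 0) = 0, max(30.55, 0) = 30.55
Node u (S = 113.9): V_u = e^(−0.005)·[0.4195·0.0000 + 0.5805·0.0000] = 0.0000
Node d (S = 56.18): V_d = e^(−0.005)·[0.4195·0.0000 + 0.5805·30.5545] = 17.6495
Node 0 (S = 80): V_0 = e^(−0.005)·[0.4195·0.0000 + 0.5805·17.6495] = 10.1951

£10.20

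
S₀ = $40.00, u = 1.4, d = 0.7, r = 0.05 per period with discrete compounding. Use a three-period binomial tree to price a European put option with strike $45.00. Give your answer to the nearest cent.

$9.07

Risk-neutral probability p = (1 + 0.05 − 0.7)/(1.4 − 0.7) = 0.3500/0.7000 = 0.5000
Terminal stock prices: S_uuu = 109.8, S_uud = 54.88, S_udd = 27.44, S_ddd = 13.72
Terminal payoffs (K − S): max(-64.76, 0) = 0, max(-9.88, 0) = 0, max(17.56, 0) = 17.56, max(31.28, 0) = 31.28
Node uu (S = 78.4): V_uu = 1/1.05·[0.5000·0.0000 + 0.5000·0.0000] = 0.0000
Node ud (S = 39.2): V_ud = 1/1.05·[0.5000·0.0000 + 0.5000·17.5600] = 8.3619
Node dd (S = 19.6): V_dd = 1/1.05·[0.5000·17.5600 + 0.5000·31.2800] = 23.2571
Node u (S = 56): V_u = 1/1.05·[0.5000·0.0000 + 0.5000·8.3619] = 3.9819
Node d (S = 28): V_d = 1/1.05·[0.5000·8.3619 + 0.5000·23.2571] = 15.0567
Node 0 (S = 40): V_0 = 1/1.05·[0.5000·3.9819 + 0.5000·15.0567] = 9.0660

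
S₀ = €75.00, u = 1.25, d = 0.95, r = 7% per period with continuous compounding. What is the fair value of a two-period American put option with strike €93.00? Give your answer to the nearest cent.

€18.00

Risk-neutral probability p = (e^0.07 − 0.95)/(1.25 − 0.95) = 0.1225/0.3000 = 0.4084
Terminal stock prices: S_uu = 117.2, S_ud = 89.06, S_dd = 67.69
Terminal payoffs (K − S): max(-24.19, 0) = 0, max(3.938, 0) = 3.938, max(25.31, 0) = 25.31
Node u (S = 93.75): continuation = e^(−0.07)·[0.4084·0.0000 + 0.5916·3.9375] = 2.1721; exercise value = 0.0000 ≤ continuation, so V_u = 2.1721
Node d (S = 71.25): continuation = e^(−0.07)·[0.4084·3.9375 + 0.5916·25.3125] = 15.4626; exercise value = 21.7500 > continuation, so V_d = 21.7500 (exercise)
Node 0 (S = 75): continuation = e^(−0.07)·[0.4084·2.1721 + 0.5916·21.7500] = 12.8252; exercise value = 18.0000 > continuation, so V_0 = 18.0000 (exercise)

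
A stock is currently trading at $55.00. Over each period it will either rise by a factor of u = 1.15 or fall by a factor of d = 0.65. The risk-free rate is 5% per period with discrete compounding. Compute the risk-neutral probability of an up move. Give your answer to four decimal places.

p = 0.8000

Risk-neutral probability p = (1 + 0.05 − 0.65)/(1.15 − 0.65) = 0.4000/0.5000 = 0.8000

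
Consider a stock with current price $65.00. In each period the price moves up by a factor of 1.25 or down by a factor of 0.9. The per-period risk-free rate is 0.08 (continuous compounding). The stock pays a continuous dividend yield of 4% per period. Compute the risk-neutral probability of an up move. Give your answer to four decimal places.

p = 0.4023

Per-period risk-free factor R = e^0.08 = 1.0833; dividend-adjusted growth = e^(0.08−0.04) = 1.0408.
Risk-neutral probability p = (1.0408 − 0.9)/(1.25 − 0.9) = 0.1408/0.3500 = 0.4023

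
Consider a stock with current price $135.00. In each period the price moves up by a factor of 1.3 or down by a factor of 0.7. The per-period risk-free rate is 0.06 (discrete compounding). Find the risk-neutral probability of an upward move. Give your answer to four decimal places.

Risk-neutral probability p = (1 + 0.06 − 0.7)/(1.3 − 0.7) = 0.3600/0.6000 = 0.6000

p = 0.6000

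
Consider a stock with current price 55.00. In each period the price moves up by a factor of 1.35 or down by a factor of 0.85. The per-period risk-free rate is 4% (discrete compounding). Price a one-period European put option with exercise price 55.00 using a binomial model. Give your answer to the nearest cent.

4.92

Risk-neutral probability p = (1 + 0.04 − 0.85)/(1.35 − 0.85) = 0.1900/0.5000 = 0.3800
Terminal stock prices: S_u = 74.25, S_d = 46.75
Terminal payoffs (K − S): max(-19.25, 0) = 0, max(8.25, 0) = 8.25
Node 0 (S = 55): V_0 = 1/1.04·[0.3800·0.0000 + 0.6200·8.2500] = 4.9183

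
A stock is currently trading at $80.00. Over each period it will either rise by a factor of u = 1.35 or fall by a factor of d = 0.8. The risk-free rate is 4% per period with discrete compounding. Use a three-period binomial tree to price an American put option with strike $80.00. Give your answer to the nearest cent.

Risk-neutral probability p = (1 + 0.04 − 0.8)/(1.35 − 0.8) = 0.2400/0.5500 = 0.4364
Terminal stock prices: S_uuu = 196.8, S_uud = 116.6, S_udd = 69.12, S_ddd = 40.96
Terminal payoffs (K − S): max(-116.8, 0) = 0, max(-36.64, 0) = 0, max(10.88, 0) = 10.88, max(39.04, 0) = 39.04
Node uu (S = 145.8): continuation = 1/1.04·[0.4364·0.0000 + 0.5636·0.0000] = 0.0000; exercise value = 0.0000 ≤ continuation, so V_uu = 0.0000
Node ud (S = 86.4): continuation = 1/1.04·[0.4364·0.0000 + 0.5636·10.8800] = 5.8965; exercise value = 0.0000 ≤ continuation, so V_ud = 5.8965
Node dd (S = 51.2): continuation = 1/1.04·[0.4364·10.8800 + 0.5636·39.0400] = 25.7231; exercise value = 28.8000 > continuation, so V_dd = 28.8000 (exercise)
Node u (S = 108): continuation = 1/1.04·[0.4364·0.0000 + 0.5636·5.8965] = 3.1957; exercise value = 0.0000 ≤ continuation, so V_u = 3.1957
Node d (S = 64): continuation = 1/1.04·[0.4364·5.8965 + 0.5636·28.8000] = 18.0824; exercise value = 16.0000 ≤ continuation, so V_d = 18.0824
Node 0 (S = 80): continuation = 1/1.04·[0.4364·3.1957 + 0.5636·18.0824] = 11.1408; exercise value = 0.0000 ≤ continuation, so V_0 = 11.1408

$11.14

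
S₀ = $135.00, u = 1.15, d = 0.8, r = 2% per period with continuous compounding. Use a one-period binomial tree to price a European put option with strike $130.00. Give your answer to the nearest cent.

$8.00

Risk-neutral probability p = (e^0.02 − 0.8)/(1.15 − 0.8) = 0.2202/0.3500 = 0.6291
Terminal stock prices: S_u = 155.2, S_d = 108
Terminal payoffs (K − S): max(-25.25, 0) = 0, max(22, 0) = 22
Node 0 (S = 135): V_0 = e^(−0.02)·[0.6291·0.0000 + 0.3709·22.0000] = 7.9972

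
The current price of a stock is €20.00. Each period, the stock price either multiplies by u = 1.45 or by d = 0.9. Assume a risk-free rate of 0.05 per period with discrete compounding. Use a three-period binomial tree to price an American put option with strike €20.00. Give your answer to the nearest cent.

€1.82

Risk-neutral probability p = (1 + 0.05 − 0.9)/(1.45 − 0.9) = 0.1500/0.5500 = 0.2727
Terminal stock prices: S_uuu = 60.97, S_uud = 37.84, S_udd = 23.49, S_ddd = 14.58
Terminal payoffs (K − S): max(-40.97, 0) = 0, max(-17.84, 0) = 0, max(-3.49, 0) = 0, max(5.42, 0) = 5.42
Node uu (S = 42.05): continuation = 1/1.05·[0.2727·0.0000 + 0.7273·0.0000] = 0.0000; exercise value = 0.0000 ≤ continuation, so V_uu = 0.0000
Node ud (S = 26.1): continuation = 1/1.05·[0.2727·0.0000 + 0.7273·0.0000] = 0.0000; exercise value = 0.0000 ≤ continuation, so V_ud = 0.0000
Node dd (S = 16.2): continuation = 1/1.05·[0.2727·0.0000 + 0.7273·5.4200] = 3.7541; exercise value = 3.8000 > continuation, so V_dd = 3.8000 (exercise)
Node u (S = 29): continuation = 1/1.05·[0.2727·0.0000 + 0.7273·0.0000] = 0.0000; exercise value = 0.0000 ≤ continuation, so V_u = 0.0000
Node d (S = 18): continuation = 1/1.05·[0.2727·0.0000 + 0.7273·3.8000] = 2.6320; exercise value = 2.0000 ≤ continuation, so V_d = 2.6320
Node 0 (S = 20): continuation = 1/1.05·[0.2727·0.0000 + 0.7273·2.6320] = 1.8231; exercise value = 0.0000 ≤ continuation, so V_0 = 1.8231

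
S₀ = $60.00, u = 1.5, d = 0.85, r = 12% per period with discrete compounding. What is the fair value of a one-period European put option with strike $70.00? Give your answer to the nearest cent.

Risk-neutral probability p = (1 + 0.12 − 0.85)/(1.5 − 0.85) = 0.2700/0.6500 = 0.4154
Terminal stock prices: S_u = 90, S_d = 51
Terminal payoffs (K − S): max(-20, 0) = 0, max(19, 0) = 19
Node 0 (S = 60): V_0 = 1/1.12·[0.4154·0.0000 + 0.5846·19.0000] = 9.9176

$9.92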